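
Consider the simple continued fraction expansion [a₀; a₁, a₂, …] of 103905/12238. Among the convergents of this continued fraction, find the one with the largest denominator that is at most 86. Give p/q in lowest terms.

433/51

a_0 = 8: 8/1  (≤ bound)
a_1 = 2: 17/2  (≤ bound)
a_2 = 25: 433/51  (≤ bound)
a_3 = 2: 883/104  (> 86, stop)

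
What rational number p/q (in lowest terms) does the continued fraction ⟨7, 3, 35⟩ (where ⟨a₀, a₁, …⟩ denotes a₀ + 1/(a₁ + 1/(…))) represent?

777/106

Compute successive convergents:
a_0 = 7: 7/1
a_1 = 3: 22/3
a_2 = 35: 777/106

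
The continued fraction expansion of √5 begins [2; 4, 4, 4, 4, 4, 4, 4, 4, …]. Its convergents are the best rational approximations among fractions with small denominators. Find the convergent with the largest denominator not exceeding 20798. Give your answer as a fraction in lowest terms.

a_0 = 2: 2/1  (≤ bound)
a_1 = 4: 9/4  (≤ bound)
a_2 = 4: 38/17  (≤ bound)
a_3 = 4: 161/72  (≤ bound)
a_4 = 4: 682/305  (≤ bound)
a_5 = 4: 2889/1292  (≤ bound)
a_6 = 4: 12238/5473  (≤ bound)
a_7 = 4: 51841/23184  (> 20798, stop)

12238/5473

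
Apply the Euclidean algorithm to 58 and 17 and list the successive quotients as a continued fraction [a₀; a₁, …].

⌊58/17⌋ = 3, remainder 7
⌊17/7⌋ = 2, remainder 3
⌊7/3⌋ = 2, remainder 1
⌊3/1⌋ = 3, remainder 0

[3; 2, 2, 3]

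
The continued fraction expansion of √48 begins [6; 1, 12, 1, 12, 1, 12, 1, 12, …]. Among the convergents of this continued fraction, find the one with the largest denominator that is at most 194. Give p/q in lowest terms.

a_0 = 6: 6/1  (≤ bound)
a_1 = 1: 7/1  (≤ bound)
a_2 = 12: 90/13  (≤ bound)
a_3 = 1: 97/14  (≤ bound)
a_4 = 12: 1254/181  (≤ bound)
a_5 = 1: 1351/195  (> 194, stop)

1254/181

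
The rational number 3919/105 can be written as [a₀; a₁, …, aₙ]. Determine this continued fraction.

⌊3919/105⌋ = 37, remainder 34
⌊105/34⌋ = 3, remainder 3
⌊34/3⌋ = 11, remainder 1
⌊3/1⌋ = 3, remainder 0

[37; 3, 11, 3]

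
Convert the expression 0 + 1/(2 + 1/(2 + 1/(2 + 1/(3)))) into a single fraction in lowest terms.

17/41

Starting at the tail and folding back:
Start with 3.
2 + 1/(3/1) = 2 + 1/3 = 7/3
2 + 1/(7/3) = 2 + 3/7 = 17/7
2 + 1/(17/7) = 2 + 7/17 = 41/17
0 + 1/(41/17) = 0 + 17/41 = 17/41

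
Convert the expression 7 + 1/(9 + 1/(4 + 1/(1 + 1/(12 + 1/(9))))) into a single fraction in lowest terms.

38010/5347

Start with 9.
12 + 1/(9/1) = 12 + 1/9 = 109/9
1 + 1/(109/9) = 1 + 9/109 = 118/109
4 + 1/(118/109) = 4 + 109/118 = 581/118
9 + 1/(581/118) = 9 + 118/581 = 5347/581
7 + 1/(5347/581) = 7 + 581/5347 = 38010/5347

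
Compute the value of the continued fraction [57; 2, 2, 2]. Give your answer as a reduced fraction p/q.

689/12

Use the convergent recurrence hₖ = aₖ·hₖ₋₁ + hₖ₋₂ (and likewise for the denominators kₖ):
a_0 = 57: 57/1
a_1 = 2: 115/2
a_2 = 2: 287/5
a_3 = 2: 689/12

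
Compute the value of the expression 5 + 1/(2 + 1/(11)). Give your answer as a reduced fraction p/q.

126/23

Use the convergent recurrence hₖ = aₖ·hₖ₋₁ + hₖ₋₂ (and likewise for the denominators kₖ):
a_0 = 5: 5/1
a_1 = 2: 11/2
a_2 = 11: 126/23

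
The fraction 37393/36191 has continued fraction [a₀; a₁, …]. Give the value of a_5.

2

Apply division with remainder until the remainder is 0:
37393 ÷ 36191 → quotient 1, remainder 1202
36191 ÷ 1202 → quotient 30, remainder 131
1202 ÷ 131 → quotient 9, remainder 23
131 ÷ 23 → quotient 5, remainder 16
23 ÷ 16 → quotient 1, remainder 7
16 ÷ 7 → quotient 2, remainder 2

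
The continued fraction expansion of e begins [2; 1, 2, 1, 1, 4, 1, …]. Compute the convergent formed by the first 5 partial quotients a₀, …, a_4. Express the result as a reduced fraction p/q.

19/7

Start with 1.
1 + 1/(1/1) = 1 + 1/1 = 2/1
2 + 1/(2/1) = 2 + 1/2 = 5/2
1 + 1/(5/2) = 1 + 2/5 = 7/5
2 + 1/(7/5) = 2 + 5/7 = 19/7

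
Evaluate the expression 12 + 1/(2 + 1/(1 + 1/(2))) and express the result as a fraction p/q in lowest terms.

a_0 = 12: 12/1
a_1 = 2: 25/2
a_2 = 1: 37/3
a_3 = 2: 99/8

99/8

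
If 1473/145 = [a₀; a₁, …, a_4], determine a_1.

6

1473 ÷ 145 → quotient 10, remainder 23
145 ÷ 23 → quotient 6, remainder 7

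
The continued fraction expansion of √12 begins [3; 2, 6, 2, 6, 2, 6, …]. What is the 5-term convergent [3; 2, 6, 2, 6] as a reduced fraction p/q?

627/181

Build up convergents one term at a time:
a_0 = 3: 3/1
a_1 = 2: 7/2
a_2 = 6: 45/13
a_3 = 2: 97/28
a_4 = 6: 627/181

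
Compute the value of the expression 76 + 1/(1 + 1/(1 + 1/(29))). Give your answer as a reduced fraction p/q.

4514/59

a_0 = 76: 76/1
a_1 = 1: 77/1
a_2 = 1: 153/2
a_3 = 29: 4514/59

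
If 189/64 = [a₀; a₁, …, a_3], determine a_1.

189 = 2·64 + 61, so a_0 = 2
64 = 1·61 + 3, so a_1 = 1

1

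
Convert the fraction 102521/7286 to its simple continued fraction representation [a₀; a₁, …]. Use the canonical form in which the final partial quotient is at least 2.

[14; 14, 10, 1, 3, 2, 1, 3]

102521 = 14·7286 + 517, so a_0 = 14
7286 = 14·517 + 48, so a_1 = 14
517 = 10·48 + 37, so a_2 = 10
48 = 1·37 + 11, so a_3 = 1
37 = 3·11 + 4, so a_4 = 3
11 = 2·4 + 3, so a_5 = 2
4 = 1·3 + 1, so a_6 = 1
3 = 3·1 + 0, so a_7 = 3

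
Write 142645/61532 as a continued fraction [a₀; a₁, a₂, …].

[2; 3, 7, 48, 11, 1, 1, 2]

142645 = 2·61532 + 19581, so a_0 = 2
61532 = 3·19581 + 2789, so a_1 = 3
19581 = 7·2789 + 58, so a_2 = 7
2789 = 48·58 + 5, so a_3 = 48
58 = 11·5 + 3, so a_4 = 11
5 = 1·3 + 2, so a_5 = 1
3 = 1·2 + 1, so a_6 = 1
2 = 2·1 + 0, so a_7 = 2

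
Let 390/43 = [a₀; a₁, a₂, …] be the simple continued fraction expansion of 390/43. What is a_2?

3

Apply division with remainder until the remainder is 0:
390 = 9·43 + 3, so a_0 = 9
43 = 14·3 + 1, so a_1 = 14
3 = 3·1 + 0, so a_2 = 3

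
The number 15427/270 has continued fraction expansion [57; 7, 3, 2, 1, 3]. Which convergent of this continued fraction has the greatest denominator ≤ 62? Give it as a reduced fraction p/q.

a_0 = 57: 57/1  (≤ bound)
a_1 = 7: 400/7  (≤ bound)
a_2 = 3: 1257/22  (≤ bound)
a_3 = 2: 2914/51  (≤ bound)
a_4 = 1: 4171/73  (> 62, stop)

2914/51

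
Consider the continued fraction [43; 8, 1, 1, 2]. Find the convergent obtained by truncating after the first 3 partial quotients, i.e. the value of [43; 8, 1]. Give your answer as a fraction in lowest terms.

a_0 = 43: 43/1
a_1 = 8: 345/8
a_2 = 1: 388/9

388/9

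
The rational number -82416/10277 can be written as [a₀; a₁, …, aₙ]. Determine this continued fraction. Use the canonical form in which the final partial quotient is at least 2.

Run the Euclidean algorithm, recording each quotient:
-82416 = -9·10277 + 10077, so a_0 = -9
10277 = 1·10077 + 200, so a_1 = 1
10077 = 50·200 + 77, so a_2 = 50
200 = 2·77 + 46, so a_3 = 2
77 = 1·46 + 31, so a_4 = 1
46 = 1·31 + 15, so a_5 = 1
31 = 2·15 + 1, so a_6 = 2
15 = 15·1 + 0, so a_7 = 15

[-9; 1, 50, 2, 1, 1, 2, 15]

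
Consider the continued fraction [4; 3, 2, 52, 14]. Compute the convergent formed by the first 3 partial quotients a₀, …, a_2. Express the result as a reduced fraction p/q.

30/7

Compute successive convergents:
a_0 = 4: 4/1
a_1 = 3: 13/3
a_2 = 2: 30/7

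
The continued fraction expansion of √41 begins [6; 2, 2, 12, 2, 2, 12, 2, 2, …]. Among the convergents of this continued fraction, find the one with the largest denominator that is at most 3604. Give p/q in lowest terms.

2049/320

a_0 = 6: 6/1  (≤ bound)
a_1 = 2: 13/2  (≤ bound)
a_2 = 2: 32/5  (≤ bound)
a_3 = 12: 397/62  (≤ bound)
a_4 = 2: 826/129  (≤ bound)
a_5 = 2: 2049/320  (≤ bound)
a_6 = 12: 25414/3969  (> 3604, stop)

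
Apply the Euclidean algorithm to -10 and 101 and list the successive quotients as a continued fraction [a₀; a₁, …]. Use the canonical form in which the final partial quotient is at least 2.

[-1; 1, 9, 10]

-10 ÷ 101 → quotient -1, remainder 91
101 ÷ 91 → quotient 1, remainder 10
91 ÷ 10 → quotient 9, remainder 1
10 ÷ 1 → quotient 10, remainder 0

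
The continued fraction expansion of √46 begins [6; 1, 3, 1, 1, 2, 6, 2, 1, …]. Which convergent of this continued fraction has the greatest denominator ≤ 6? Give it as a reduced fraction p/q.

34/5

a_0 = 6: 6/1  (≤ bound)
a_1 = 1: 7/1  (≤ bound)
a_2 = 3: 27/4  (≤ bound)
a_3 = 1: 34/5  (≤ bound)
a_4 = 1: 61/9  (> 6, stop)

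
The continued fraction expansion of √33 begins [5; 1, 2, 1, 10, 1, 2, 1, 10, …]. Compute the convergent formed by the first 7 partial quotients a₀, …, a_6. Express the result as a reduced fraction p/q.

Start with 2.
1 + 1/(2/1) = 1 + 1/2 = 3/2
10 + 1/(3/2) = 10 + 2/3 = 32/3
1 + 1/(32/3) = 1 + 3/32 = 35/32
2 + 1/(35/32) = 2 + 32/35 = 102/35
1 + 1/(102/35) = 1 + 35/102 = 137/102
5 + 1/(137/102) = 5 + 102/137 = 787/137

787/137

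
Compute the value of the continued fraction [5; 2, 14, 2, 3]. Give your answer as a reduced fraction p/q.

1146/209

Compute successive convergents:
a_0 = 5: 5/1
a_1 = 2: 11/2
a_2 = 14: 159/29
a_3 = 2: 329/60
a_4 = 3: 1146/209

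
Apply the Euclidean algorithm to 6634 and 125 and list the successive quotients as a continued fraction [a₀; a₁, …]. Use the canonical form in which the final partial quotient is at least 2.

Run the Euclidean algorithm, recording each quotient:
6634 = 53·125 + 9, so a_0 = 53
125 = 13·9 + 8, so a_1 = 13
9 = 1·8 + 1, so a_2 = 1
8 = 8·1 + 0, so a_3 = 8

[53; 13, 1, 8]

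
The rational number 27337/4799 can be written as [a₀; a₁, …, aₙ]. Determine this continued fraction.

[5; 1, 2, 3, 2, 2, 9, 9]

Repeatedly divide and take the remainder:
27337 = 5·4799 + 3342, so a_0 = 5
4799 = 1·3342 + 1457, so a_1 = 1
3342 = 2·1457 + 428, so a_2 = 2
1457 = 3·428 + 173, so a_3 = 3
428 = 2·173 + 82, so a_4 = 2
173 = 2·82 + 9, so a_5 = 2
82 = 9·9 + 1, so a_6 = 9
9 = 9·1 + 0, so a_7 = 9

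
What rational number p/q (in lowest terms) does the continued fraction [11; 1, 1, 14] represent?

334/29

a_0 = 11: 11/1
a_1 = 1: 12/1
a_2 = 1: 23/2
a_3 = 14: 334/29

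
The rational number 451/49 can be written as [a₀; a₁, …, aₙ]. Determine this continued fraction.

451 ÷ 49 → quotient 9, remainder 10
49 ÷ 10 → quotient 4, remainder 9
10 ÷ 9 → quotient 1, remainder 1
9 ÷ 1 → quotient 9, remainder 0

[9; 4, 1, 9]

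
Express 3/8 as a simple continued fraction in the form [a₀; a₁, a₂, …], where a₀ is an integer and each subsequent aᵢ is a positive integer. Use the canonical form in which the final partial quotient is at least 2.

[0; 2, 1, 2]

3 ÷ 8 → quotient 0, remainder 3
8 ÷ 3 → quotient 2, remainder 2
3 ÷ 2 → quotient 1, remainder 1
2 ÷ 1 → quotient 2, remainder 0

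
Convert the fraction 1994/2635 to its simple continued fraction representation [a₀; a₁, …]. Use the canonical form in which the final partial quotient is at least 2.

[0; 1, 3, 9, 35, 2]

Repeatedly divide and take the remainder:
1994 ÷ 2635 → quotient 0, remainder 1994
2635 ÷ 1994 → quotient 1, remainder 641
1994 ÷ 641 → quotient 3, remainder 71
641 ÷ 71 → quotient 9, remainder 2
71 ÷ 2 → quotient 35, remainder 1
2 ÷ 1 → quotient 2, remainder 0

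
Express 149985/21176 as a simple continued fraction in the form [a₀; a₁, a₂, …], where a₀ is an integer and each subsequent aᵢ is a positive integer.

[7; 12, 12, 1, 1, 11, 6]

Repeatedly divide and take the remainder:
149985 ÷ 21176 → quotient 7, remainder 1753
21176 ÷ 1753 → quotient 12, remainder 140
1753 ÷ 140 → quotient 12, remainder 73
140 ÷ 73 → quotient 1, remainder 67
73 ÷ 67 → quotient 1, remainder 6
67 ÷ 6 → quotient 11, remainder 1
6 ÷ 1 → quotient 6, remainder 0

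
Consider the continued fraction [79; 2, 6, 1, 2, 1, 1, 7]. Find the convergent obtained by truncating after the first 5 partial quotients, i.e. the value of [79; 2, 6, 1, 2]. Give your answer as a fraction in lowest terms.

3417/43

Start with 2.
1 + 1/(2/1) = 1 + 1/2 = 3/2
6 + 1/(3/2) = 6 + 2/3 = 20/3
2 + 1/(20/3) = 2 + 3/20 = 43/20
79 + 1/(43/20) = 79 + 20/43 = 3417/43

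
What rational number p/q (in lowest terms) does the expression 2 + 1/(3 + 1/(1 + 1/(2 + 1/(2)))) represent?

a_0 = 2: 2/1
a_1 = 3: 7/3
a_2 = 1: 9/4
a_3 = 2: 25/11
a_4 = 2: 59/26

59/26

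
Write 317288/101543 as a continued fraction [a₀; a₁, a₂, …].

[3; 8, 46, 1, 2, 2, 9, 4]

Run the Euclidean algorithm, recording each quotient:
317288 = 3·101543 + 12659, so a_0 = 3
101543 = 8·12659 + 271, so a_1 = 8
12659 = 46·271 + 193, so a_2 = 46
271 = 1·193 + 78, so a_3 = 1
193 = 2·78 + 37, so a_4 = 2
78 = 2·37 + 4, so a_5 = 2
37 = 9·4 + 1, so a_6 = 9
4 = 4·1 + 0, so a_7 = 4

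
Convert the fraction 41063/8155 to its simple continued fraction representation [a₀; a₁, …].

[5; 28, 3, 6, 15]

41063 ÷ 8155 → quotient 5, remainder 288
8155 ÷ 288 → quotient 28, remainder 91
288 ÷ 91 → quotient 3, remainder 15
91 ÷ 15 → quotient 6, remainder 1
15 ÷ 1 → quotient 15, remainder 0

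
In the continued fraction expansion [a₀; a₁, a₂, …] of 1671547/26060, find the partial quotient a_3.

1671547 ÷ 26060 → quotient 64, remainder 3707
26060 ÷ 3707 → quotient 7, remainder 111
3707 ÷ 111 → quotient 33, remainder 44
111 ÷ 44 → quotient 2, remainder 23

2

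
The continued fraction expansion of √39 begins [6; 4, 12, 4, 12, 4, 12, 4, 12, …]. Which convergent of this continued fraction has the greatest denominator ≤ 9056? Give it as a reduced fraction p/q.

a_0 = 6: 6/1  (≤ bound)
a_1 = 4: 25/4  (≤ bound)
a_2 = 12: 306/49  (≤ bound)
a_3 = 4: 1249/200  (≤ bound)
a_4 = 12: 15294/2449  (≤ bound)
a_5 = 4: 62425/9996  (> 9056, stop)

15294/2449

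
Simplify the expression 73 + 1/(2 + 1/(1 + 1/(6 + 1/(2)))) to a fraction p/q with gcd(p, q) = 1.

Start with 2.
6 + 1/(2/1) = 6 + 1/2 = 13/2
1 + 1/(13/2) = 1 + 2/13 = 15/13
2 + 1/(15/13) = 2 + 13/15 = 43/15
73 + 1/(43/15) = 73 + 15/43 = 3154/43

3154/43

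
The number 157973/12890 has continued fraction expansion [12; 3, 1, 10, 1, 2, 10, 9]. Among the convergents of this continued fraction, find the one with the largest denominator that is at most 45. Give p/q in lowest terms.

a_0 = 12: 12/1  (≤ bound)
a_1 = 3: 37/3  (≤ bound)
a_2 = 1: 49/4  (≤ bound)
a_3 = 10: 527/43  (≤ bound)
a_4 = 1: 576/47  (> 45, stop)

527/43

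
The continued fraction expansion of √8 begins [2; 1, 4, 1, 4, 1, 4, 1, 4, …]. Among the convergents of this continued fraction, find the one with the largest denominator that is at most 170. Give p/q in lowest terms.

478/169

a_0 = 2: 2/1  (≤ bound)
a_1 = 1: 3/1  (≤ bound)
a_2 = 4: 14/5  (≤ bound)
a_3 = 1: 17/6  (≤ bound)
a_4 = 4: 82/29  (≤ bound)
a_5 = 1: 99/35  (≤ bound)
a_6 = 4: 478/169  (≤ bound)
a_7 = 1: 577/204  (> 170, stop)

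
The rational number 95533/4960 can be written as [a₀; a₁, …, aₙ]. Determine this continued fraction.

[19; 3, 1, 5, 10, 10, 2]

Repeatedly divide and take the remainder:
95533 ÷ 4960 → quotient 19, remainder 1293
4960 ÷ 1293 → quotient 3, remainder 1081
1293 ÷ 1081 → quotient 1, remainder 212
1081 ÷ 212 → quotient 5, remainder 21
212 ÷ 21 → quotient 10, remainder 2
21 ÷ 2 → quotient 10, remainder 1
2 ÷ 1 → quotient 2, remainder 0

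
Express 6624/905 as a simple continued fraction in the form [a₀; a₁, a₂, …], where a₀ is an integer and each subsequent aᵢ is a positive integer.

[7; 3, 7, 1, 1, 1, 1, 7]

6624 ÷ 905 → quotient 7, remainder 289
905 ÷ 289 → quotient 3, remainder 38
289 ÷ 38 → quotient 7, remainder 23
38 ÷ 23 → quotient 1, remainder 15
23 ÷ 15 → quotient 1, remainder 8
15 ÷ 8 → quotient 1, remainder 7
8 ÷ 7 → quotient 1, remainder 1
7 ÷ 1 → quotient 7, remainder 0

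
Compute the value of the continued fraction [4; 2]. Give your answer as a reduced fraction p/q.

9/2

Start with 2.
4 + 1/(2/1) = 4 + 1/2 = 9/2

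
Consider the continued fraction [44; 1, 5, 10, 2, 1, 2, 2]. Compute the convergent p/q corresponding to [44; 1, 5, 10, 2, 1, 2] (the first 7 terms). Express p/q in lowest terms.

22687/506

Compute successive convergents:
a_0 = 44: 44/1
a_1 = 1: 45/1
a_2 = 5: 269/6
a_3 = 10: 2735/61
a_4 = 2: 5739/128
a_5 = 1: 8474/189
a_6 = 2: 22687/506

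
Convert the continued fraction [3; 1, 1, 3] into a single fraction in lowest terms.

25/7

Start with 3.
1 + 1/(3/1) = 1 + 1/3 = 4/3
1 + 1/(4/3) = 1 + 3/4 = 7/4
3 + 1/(7/4) = 3 + 4/7 = 25/7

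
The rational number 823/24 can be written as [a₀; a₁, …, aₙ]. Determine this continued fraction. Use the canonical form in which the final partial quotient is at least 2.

Run the Euclidean algorithm, recording each quotient:
⌊823/24⌋ = 34, remainder 7
⌊24/7⌋ = 3, remainder 3
⌊7/3⌋ = 2, remainder 1
⌊3/1⌋ = 3, remainder 0

[34; 3, 2, 3]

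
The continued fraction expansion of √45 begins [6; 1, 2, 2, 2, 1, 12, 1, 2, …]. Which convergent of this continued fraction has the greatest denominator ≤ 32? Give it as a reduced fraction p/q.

List convergents until the denominator exceeds the bound:
a_0 = 6: 6/1  (≤ bound)
a_1 = 1: 7/1  (≤ bound)
a_2 = 2: 20/3  (≤ bound)
a_3 = 2: 47/7  (≤ bound)
a_4 = 2: 114/17  (≤ bound)
a_5 = 1: 161/24  (≤ bound)
a_6 = 12: 2046/305  (> 32, stop)

161/24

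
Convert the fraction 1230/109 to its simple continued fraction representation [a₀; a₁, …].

[11; 3, 1, 1, 15]

1230 ÷ 109 → quotient 11, remainder 31
109 ÷ 31 → quotient 3, remainder 16
31 ÷ 16 → quotient 1, remainder 15
16 ÷ 15 → quotient 1, remainder 1
15 ÷ 1 → quotient 15, remainder 0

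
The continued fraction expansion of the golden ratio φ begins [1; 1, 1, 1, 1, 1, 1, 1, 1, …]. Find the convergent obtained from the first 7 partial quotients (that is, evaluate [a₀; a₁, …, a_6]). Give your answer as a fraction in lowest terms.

a_0 = 1: 1/1
a_1 = 1: 2/1
a_2 = 1: 3/2
a_3 = 1: 5/3
a_4 = 1: 8/5
a_5 = 1: 13/8
a_6 = 1: 21/13

21/13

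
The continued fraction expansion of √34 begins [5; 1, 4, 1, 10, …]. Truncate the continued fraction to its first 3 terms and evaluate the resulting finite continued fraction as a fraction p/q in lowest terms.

Compute successive convergents:
a_0 = 5: 5/1
a_1 = 1: 6/1
a_2 = 4: 29/5

29/5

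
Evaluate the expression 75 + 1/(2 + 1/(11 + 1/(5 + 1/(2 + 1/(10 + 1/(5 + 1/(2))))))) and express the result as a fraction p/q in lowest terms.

2269717/30071

Compute successive convergents:
a_0 = 75: 75/1
a_1 = 2: 151/2
a_2 = 11: 1736/23
a_3 = 5: 8831/117
a_4 = 2: 19398/257
a_5 = 10: 202811/2687
a_6 = 5: 1033453/13692
a_7 = 2: 2269717/30071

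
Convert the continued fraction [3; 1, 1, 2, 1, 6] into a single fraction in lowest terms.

168/47

a_0 = 3: 3/1
a_1 = 1: 4/1
a_2 = 1: 7/2
a_3 = 2: 18/5
a_4 = 1: 25/7
a_5 = 6: 168/47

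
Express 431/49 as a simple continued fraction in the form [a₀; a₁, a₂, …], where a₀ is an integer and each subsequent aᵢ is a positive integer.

[8; 1, 3, 1, 9]

Repeatedly divide and take the remainder:
431 = 8·49 + 39, so a_0 = 8
49 = 1·39 + 10, so a_1 = 1
39 = 3·10 + 9, so a_2 = 3
10 = 1·9 + 1, so a_3 = 1
9 = 9·1 + 0, so a_4 = 9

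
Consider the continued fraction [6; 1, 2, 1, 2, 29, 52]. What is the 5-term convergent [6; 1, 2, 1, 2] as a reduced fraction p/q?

74/11

Start with 2.
1 + 1/(2/1) = 1 + 1/2 = 3/2
2 + 1/(3/2) = 2 + 2/3 = 8/3
1 + 1/(8/3) = 1 + 3/8 = 11/8
6 + 1/(11/8) = 6 + 8/11 = 74/11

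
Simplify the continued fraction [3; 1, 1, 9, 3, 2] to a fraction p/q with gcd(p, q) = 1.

483/137

Start with 2.
3 + 1/(2/1) = 3 + 1/2 = 7/2
9 + 1/(7/2) = 9 + 2/7 = 65/7
1 + 1/(65/7) = 1 + 7/65 = 72/65
1 + 1/(72/65) = 1 + 65/72 = 137/72
3 + 1/(137/72) = 3 + 72/137 = 483/137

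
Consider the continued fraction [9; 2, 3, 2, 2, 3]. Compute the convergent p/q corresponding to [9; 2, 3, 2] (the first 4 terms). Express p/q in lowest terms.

151/16

Compute successive convergents:
a_0 = 9: 9/1
a_1 = 2: 19/2
a_2 = 3: 66/7
a_3 = 2: 151/16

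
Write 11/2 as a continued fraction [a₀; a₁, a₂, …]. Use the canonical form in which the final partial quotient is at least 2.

[5; 2]

⌊11/2⌋ = 5, remainder 1
⌊2/1⌋ = 2, remainder 0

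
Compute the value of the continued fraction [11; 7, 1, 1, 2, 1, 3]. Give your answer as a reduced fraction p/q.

2193/197

a_0 = 11: 11/1
a_1 = 7: 78/7
a_2 = 1: 89/8
a_3 = 1: 167/15
a_4 = 2: 423/38
a_5 = 1: 590/53
a_6 = 3: 2193/197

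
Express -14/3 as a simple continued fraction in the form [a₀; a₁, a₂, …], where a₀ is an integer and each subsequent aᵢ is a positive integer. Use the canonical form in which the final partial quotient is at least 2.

-14 ÷ 3 → quotient -5, remainder 1
3 ÷ 1 → quotient 3, remainder 0

[-5; 3]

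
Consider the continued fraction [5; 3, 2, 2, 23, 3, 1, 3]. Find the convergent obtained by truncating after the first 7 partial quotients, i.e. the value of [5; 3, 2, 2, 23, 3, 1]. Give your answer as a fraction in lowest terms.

Use the convergent recurrence hₖ = aₖ·hₖ₋₁ + hₖ₋₂ (and likewise for the denominators kₖ):
a_0 = 5: 5/1
a_1 = 3: 16/3
a_2 = 2: 37/7
a_3 = 2: 90/17
a_4 = 23: 2107/398
a_5 = 3: 6411/1211
a_6 = 1: 8518/1609

8518/1609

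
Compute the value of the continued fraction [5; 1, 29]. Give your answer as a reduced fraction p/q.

Start with 29.
1 + 1/(29/1) = 1 + 1/29 = 30/29
5 + 1/(30/29) = 5 + 29/30 = 179/30

179/30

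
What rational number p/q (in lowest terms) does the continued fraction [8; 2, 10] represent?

178/21

a_0 = 8: 8/1
a_1 = 2: 17/2
a_2 = 10: 178/21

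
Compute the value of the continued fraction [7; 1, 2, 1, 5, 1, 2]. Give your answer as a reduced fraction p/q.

596/77

Start with 2.
1 + 1/(2/1) = 1 + 1/2 = 3/2
5 + 1/(3/2) = 5 + 2/3 = 17/3
1 + 1/(17/3) = 1 + 3/17 = 20/17
2 + 1/(20/17) = 2 + 17/20 = 57/20
1 + 1/(57/20) = 1 + 20/57 = 77/57
7 + 1/(77/57) = 7 + 57/77 = 596/77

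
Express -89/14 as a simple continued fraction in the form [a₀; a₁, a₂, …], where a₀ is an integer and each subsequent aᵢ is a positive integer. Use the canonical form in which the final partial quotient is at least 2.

-89 ÷ 14 → quotient -7, remainder 9
14 ÷ 9 → quotient 1, remainder 5
9 ÷ 5 → quotient 1, remainder 4
5 ÷ 4 → quotient 1, remainder 1
4 ÷ 1 → quotient 4, remainder 0

[-7; 1, 1, 1, 4]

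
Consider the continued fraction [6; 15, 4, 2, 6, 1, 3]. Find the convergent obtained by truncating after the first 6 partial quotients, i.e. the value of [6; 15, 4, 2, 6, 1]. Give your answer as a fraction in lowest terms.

6187/1020

Build up convergents one term at a time:
a_0 = 6: 6/1
a_1 = 15: 91/15
a_2 = 4: 370/61
a_3 = 2: 831/137
a_4 = 6: 5356/883
a_5 = 1: 6187/1020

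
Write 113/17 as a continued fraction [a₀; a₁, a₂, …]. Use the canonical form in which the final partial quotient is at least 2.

[6; 1, 1, 1, 5]

113 = 6·17 + 11, so a_0 = 6
17 = 1·11 + 6, so a_1 = 1
11 = 1·6 + 5, so a_2 = 1
6 = 1·5 + 1, so a_3 = 1
5 = 5·1 + 0, so a_4 = 5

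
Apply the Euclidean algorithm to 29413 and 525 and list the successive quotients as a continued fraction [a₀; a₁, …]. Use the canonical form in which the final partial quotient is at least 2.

29413 ÷ 525 → quotient 56, remainder 13
525 ÷ 13 → quotient 40, remainder 5
13 ÷ 5 → quotient 2, remainder 3
5 ÷ 3 → quotient 1, remainder 2
3 ÷ 2 → quotient 1, remainder 1
2 ÷ 1 → quotient 2, remainder 0

[56; 40, 2, 1, 1, 2]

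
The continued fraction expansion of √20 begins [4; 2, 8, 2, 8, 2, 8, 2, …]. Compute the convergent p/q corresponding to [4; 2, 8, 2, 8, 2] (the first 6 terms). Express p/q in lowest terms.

Compute successive convergents:
a_0 = 4: 4/1
a_1 = 2: 9/2
a_2 = 8: 76/17
a_3 = 2: 161/36
a_4 = 8: 1364/305
a_5 = 2: 2889/646

2889/646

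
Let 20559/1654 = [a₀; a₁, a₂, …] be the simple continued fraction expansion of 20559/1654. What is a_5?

Run the Euclidean algorithm, recording each quotient:
20559 = 12·1654 + 711, so a_0 = 12
1654 = 2·711 + 232, so a_1 = 2
711 = 3·232 + 15, so a_2 = 3
232 = 15·15 + 7, so a_3 = 15
15 = 2·7 + 1, so a_4 = 2
7 = 7·1 + 0, so a_5 = 7

7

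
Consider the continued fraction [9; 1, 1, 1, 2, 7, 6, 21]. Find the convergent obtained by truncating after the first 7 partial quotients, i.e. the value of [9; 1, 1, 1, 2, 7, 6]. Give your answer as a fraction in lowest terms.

Build up convergents one term at a time:
a_0 = 9: 9/1
a_1 = 1: 10/1
a_2 = 1: 19/2
a_3 = 1: 29/3
a_4 = 2: 77/8
a_5 = 7: 568/59
a_6 = 6: 3485/362

3485/362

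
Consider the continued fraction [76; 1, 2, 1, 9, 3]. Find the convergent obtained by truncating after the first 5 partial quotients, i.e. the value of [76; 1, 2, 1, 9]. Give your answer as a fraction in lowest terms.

Compute successive convergents:
a_0 = 76: 76/1
a_1 = 1: 77/1
a_2 = 2: 230/3
a_3 = 1: 307/4
a_4 = 9: 2993/39

2993/39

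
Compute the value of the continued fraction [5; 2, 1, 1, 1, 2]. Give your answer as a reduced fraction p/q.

Work from the innermost term outward:
Start with 2.
1 + 1/(2/1) = 1 + 1/2 = 3/2
1 + 1/(3/2) = 1 + 2/3 = 5/3
1 + 1/(5/3) = 1 + 3/5 = 8/5
2 + 1/(8/5) = 2 + 5/8 = 21/8
5 + 1/(21/8) = 5 + 8/21 = 113/21

113/21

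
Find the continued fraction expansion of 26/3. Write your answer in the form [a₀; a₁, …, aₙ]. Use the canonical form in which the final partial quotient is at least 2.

[8; 1, 2]

26 ÷ 3 → quotient 8, remainder 2
3 ÷ 2 → quotient 1, remainder 1
2 ÷ 1 → quotient 2, remainder 0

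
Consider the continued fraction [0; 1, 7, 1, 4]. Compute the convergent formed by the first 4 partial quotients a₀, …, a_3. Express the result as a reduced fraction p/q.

Starting at the tail and folding back:
Start with 1.
7 + 1/(1/1) = 7 + 1/1 = 8/1
1 + 1/(8/1) = 1 + 1/8 = 9/8
0 + 1/(9/8) = 0 + 8/9 = 8/9

8/9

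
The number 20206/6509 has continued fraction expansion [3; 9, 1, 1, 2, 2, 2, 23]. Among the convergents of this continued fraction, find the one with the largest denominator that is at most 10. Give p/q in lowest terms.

List convergents until the denominator exceeds the bound:
a_0 = 3: 3/1  (≤ bound)
a_1 = 9: 28/9  (≤ bound)
a_2 = 1: 31/10  (≤ bound)
a_3 = 1: 59/19  (> 10, stop)

31/10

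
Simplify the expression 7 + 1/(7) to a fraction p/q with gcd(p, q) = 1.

50/7

a_0 = 7: 7/1
a_1 = 7: 50/7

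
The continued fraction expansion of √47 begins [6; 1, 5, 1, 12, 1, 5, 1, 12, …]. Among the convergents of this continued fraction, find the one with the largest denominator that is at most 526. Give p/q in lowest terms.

a_0 = 6: 6/1  (≤ bound)
a_1 = 1: 7/1  (≤ bound)
a_2 = 5: 41/6  (≤ bound)
a_3 = 1: 48/7  (≤ bound)
a_4 = 12: 617/90  (≤ bound)
a_5 = 1: 665/97  (≤ bound)
a_6 = 5: 3942/575  (> 526, stop)

665/97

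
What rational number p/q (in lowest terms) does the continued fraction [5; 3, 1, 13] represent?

289/55

Use the convergent recurrence hₖ = aₖ·hₖ₋₁ + hₖ₋₂ (and likewise for the denominators kₖ):
a_0 = 5: 5/1
a_1 = 3: 16/3
a_2 = 1: 21/4
a_3 = 13: 289/55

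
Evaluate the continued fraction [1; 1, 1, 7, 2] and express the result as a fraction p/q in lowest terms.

Compute successive convergents:
a_0 = 1: 1/1
a_1 = 1: 2/1
a_2 = 1: 3/2
a_3 = 7: 23/15
a_4 = 2: 49/32

49/32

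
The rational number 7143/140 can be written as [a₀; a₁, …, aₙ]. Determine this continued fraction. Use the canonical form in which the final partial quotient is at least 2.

7143 ÷ 140 → quotient 51, remainder 3
140 ÷ 3 → quotient 46, remainder 2
3 ÷ 2 → quotient 1, remainder 1
2 ÷ 1 → quotient 2, remainder 0

[51; 46, 1, 2]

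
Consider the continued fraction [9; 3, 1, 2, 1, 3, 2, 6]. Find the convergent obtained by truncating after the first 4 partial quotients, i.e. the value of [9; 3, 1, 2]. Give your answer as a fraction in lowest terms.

a_0 = 9: 9/1
a_1 = 3: 28/3
a_2 = 1: 37/4
a_3 = 2: 102/11

102/11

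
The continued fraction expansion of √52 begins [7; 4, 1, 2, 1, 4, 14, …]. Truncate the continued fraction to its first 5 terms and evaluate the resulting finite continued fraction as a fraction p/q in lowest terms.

137/19

a_0 = 7: 7/1
a_1 = 4: 29/4
a_2 = 1: 36/5
a_3 = 2: 101/14
a_4 = 1: 137/19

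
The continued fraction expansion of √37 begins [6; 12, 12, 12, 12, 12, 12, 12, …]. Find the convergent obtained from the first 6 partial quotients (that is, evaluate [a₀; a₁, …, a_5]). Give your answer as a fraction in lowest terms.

1555849/255780

Use the convergent recurrence hₖ = aₖ·hₖ₋₁ + hₖ₋₂ (and likewise for the denominators kₖ):
a_0 = 6: 6/1
a_1 = 12: 73/12
a_2 = 12: 882/145
a_3 = 12: 10657/1752
a_4 = 12: 128766/21169
a_5 = 12: 1555849/255780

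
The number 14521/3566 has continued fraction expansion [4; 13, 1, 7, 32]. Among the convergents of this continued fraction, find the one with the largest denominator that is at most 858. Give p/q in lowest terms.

452/111

a_0 = 4: 4/1  (≤ bound)
a_1 = 13: 53/13  (≤ bound)
a_2 = 1: 57/14  (≤ bound)
a_3 = 7: 452/111  (≤ bound)
a_4 = 32: 14521/3566  (> 858, stop)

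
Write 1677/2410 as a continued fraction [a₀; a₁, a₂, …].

[0; 1, 2, 3, 2, 9, 11]

⌊1677/2410⌋ = 0, remainder 1677
⌊2410/1677⌋ = 1, remainder 733
⌊1677/733⌋ = 2, remainder 211
⌊733/211⌋ = 3, remainder 100
⌊211/100⌋ = 2, remainder 11
⌊100/11⌋ = 9, remainder 1
⌊11/1⌋ = 11, remainder 0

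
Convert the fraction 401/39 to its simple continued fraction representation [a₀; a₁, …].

[10; 3, 1, 1, 5]

Repeatedly divide and take the remainder:
401 ÷ 39 → quotient 10, remainder 11
39 ÷ 11 → quotient 3, remainder 6
11 ÷ 6 → quotient 1, remainder 5
6 ÷ 5 → quotient 1, remainder 1
5 ÷ 1 → quotient 5, remainder 0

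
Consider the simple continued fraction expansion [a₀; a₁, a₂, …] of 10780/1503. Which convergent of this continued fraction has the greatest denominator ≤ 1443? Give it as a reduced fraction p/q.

a_0 = 7: 7/1  (≤ bound)
a_1 = 5: 36/5  (≤ bound)
a_2 = 1: 43/6  (≤ bound)
a_3 = 4: 208/29  (≤ bound)
a_4 = 12: 2539/354  (≤ bound)
a_5 = 1: 2747/383  (≤ bound)
a_6 = 3: 10780/1503  (> 1443, stop)

2747/383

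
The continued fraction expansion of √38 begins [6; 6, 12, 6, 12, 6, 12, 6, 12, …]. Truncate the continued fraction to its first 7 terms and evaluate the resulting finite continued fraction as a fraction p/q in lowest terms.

Work from the innermost term outward:
Start with 12.
6 + 1/(12/1) = 6 + 1/12 = 73/12
12 + 1/(73/12) = 12 + 12/73 = 888/73
6 + 1/(888/73) = 6 + 73/888 = 5401/888
12 + 1/(5401/888) = 12 + 888/5401 = 65700/5401
6 + 1/(65700/5401) = 6 + 5401/65700 = 399601/65700
6 + 1/(399601/65700) = 6 + 65700/399601 = 2463306/399601

2463306/399601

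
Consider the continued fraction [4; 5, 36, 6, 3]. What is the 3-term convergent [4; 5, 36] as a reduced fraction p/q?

Start with 36.
5 + 1/(36/1) = 5 + 1/36 = 181/36
4 + 1/(181/36) = 4 + 36/181 = 760/181

760/181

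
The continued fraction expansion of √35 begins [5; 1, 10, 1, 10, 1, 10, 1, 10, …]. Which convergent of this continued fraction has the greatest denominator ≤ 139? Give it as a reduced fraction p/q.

List convergents until the denominator exceeds the bound:
a_0 = 5: 5/1  (≤ bound)
a_1 = 1: 6/1  (≤ bound)
a_2 = 10: 65/11  (≤ bound)
a_3 = 1: 71/12  (≤ bound)
a_4 = 10: 775/131  (≤ bound)
a_5 = 1: 846/143  (> 139, stop)

775/131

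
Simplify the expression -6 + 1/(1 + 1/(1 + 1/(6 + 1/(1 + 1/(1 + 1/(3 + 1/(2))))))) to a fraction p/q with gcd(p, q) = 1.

Collapse the nested fraction from the inside out:
Start with 2.
3 + 1/(2/1) = 3 + 1/2 = 7/2
1 + 1/(7/2) = 1 + 2/7 = 9/7
1 + 1/(9/7) = 1 + 7/9 = 16/9
6 + 1/(16/9) = 6 + 9/16 = 105/16
1 + 1/(105/16) = 1 + 16/105 = 121/105
1 + 1/(121/105) = 1 + 105/121 = 226/121
-6 + 1/(226/121) = -6 + 121/226 = -1235/226

-1235/226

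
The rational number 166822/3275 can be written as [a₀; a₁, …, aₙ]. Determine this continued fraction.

[50; 1, 15, 7, 1, 1, 13]

Apply division with remainder until the remainder is 0:
166822 ÷ 3275 → quotient 50, remainder 3072
3275 ÷ 3072 → quotient 1, remainder 203
3072 ÷ 203 → quotient 15, remainder 27
203 ÷ 27 → quotient 7, remainder 14
27 ÷ 14 → quotient 1, remainder 13
14 ÷ 13 → quotient 1, remainder 1
13 ÷ 1 → quotient 13, remainder 0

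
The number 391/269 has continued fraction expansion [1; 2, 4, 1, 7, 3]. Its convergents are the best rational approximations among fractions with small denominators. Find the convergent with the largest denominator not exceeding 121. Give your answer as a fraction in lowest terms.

a_0 = 1: 1/1  (≤ bound)
a_1 = 2: 3/2  (≤ bound)
a_2 = 4: 13/9  (≤ bound)
a_3 = 1: 16/11  (≤ bound)
a_4 = 7: 125/86  (≤ bound)
a_5 = 3: 391/269  (> 121, stop)

125/86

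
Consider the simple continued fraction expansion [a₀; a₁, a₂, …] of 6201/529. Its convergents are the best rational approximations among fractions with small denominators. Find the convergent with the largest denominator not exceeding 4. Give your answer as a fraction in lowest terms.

47/4

List convergents until the denominator exceeds the bound:
a_0 = 11: 11/1  (≤ bound)
a_1 = 1: 12/1  (≤ bound)
a_2 = 2: 35/3  (≤ bound)
a_3 = 1: 47/4  (≤ bound)
a_4 = 1: 82/7  (> 4, stop)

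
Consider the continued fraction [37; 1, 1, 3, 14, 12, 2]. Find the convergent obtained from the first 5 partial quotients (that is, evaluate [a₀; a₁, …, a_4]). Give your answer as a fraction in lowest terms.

Use the convergent recurrence hₖ = aₖ·hₖ₋₁ + hₖ₋₂ (and likewise for the denominators kₖ):
a_0 = 37: 37/1
a_1 = 1: 38/1
a_2 = 1: 75/2
a_3 = 3: 263/7
a_4 = 14: 3757/100

3757/100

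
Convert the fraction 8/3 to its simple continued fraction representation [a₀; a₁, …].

8 ÷ 3 → quotient 2, remainder 2
3 ÷ 2 → quotient 1, remainder 1
2 ÷ 1 → quotient 2, remainder 0

[2; 1, 2]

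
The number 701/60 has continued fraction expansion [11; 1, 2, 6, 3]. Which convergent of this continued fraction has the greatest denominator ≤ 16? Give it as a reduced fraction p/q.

35/3

a_0 = 11: 11/1  (≤ bound)
a_1 = 1: 12/1  (≤ bound)
a_2 = 2: 35/3  (≤ bound)
a_3 = 6: 222/19  (> 16, stop)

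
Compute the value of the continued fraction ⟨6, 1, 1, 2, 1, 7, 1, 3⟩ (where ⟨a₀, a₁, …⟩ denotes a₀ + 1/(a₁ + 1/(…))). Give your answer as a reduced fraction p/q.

1558/237

Work from the innermost term outward:
Start with 3.
1 + 1/(3/1) = 1 + 1/3 = 4/3
7 + 1/(4/3) = 7 + 3/4 = 31/4
1 + 1/(31/4) = 1 + 4/31 = 35/31
2 + 1/(35/31) = 2 + 31/35 = 101/35
1 + 1/(101/35) = 1 + 35/101 = 136/101
1 + 1/(136/101) = 1 + 101/136 = 237/136
6 + 1/(237/136) = 6 + 136/237 = 1558/237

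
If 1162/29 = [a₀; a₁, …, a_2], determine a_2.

1162 ÷ 29 → quotient 40, remainder 2
29 ÷ 2 → quotient 14, remainder 1
2 ÷ 1 → quotient 2, remainder 0

2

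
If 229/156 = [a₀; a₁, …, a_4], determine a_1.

229 = 1·156 + 73, so a_0 = 1
156 = 2·73 + 10, so a_1 = 2

2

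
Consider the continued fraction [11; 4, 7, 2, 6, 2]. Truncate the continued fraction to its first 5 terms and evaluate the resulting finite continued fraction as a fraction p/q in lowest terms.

Compute successive convergents:
a_0 = 11: 11/1
a_1 = 4: 45/4
a_2 = 7: 326/29
a_3 = 2: 697/62
a_4 = 6: 4508/401

4508/401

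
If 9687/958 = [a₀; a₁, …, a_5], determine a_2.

9687 = 10·958 + 107, so a_0 = 10
958 = 8·107 + 102, so a_1 = 8
107 = 1·102 + 5, so a_2 = 1

1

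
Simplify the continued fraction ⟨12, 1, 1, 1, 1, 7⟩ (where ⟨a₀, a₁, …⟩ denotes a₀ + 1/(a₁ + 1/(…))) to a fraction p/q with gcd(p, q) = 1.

Start with 7.
1 + 1/(7/1) = 1 + 1/7 = 8/7
1 + 1/(8/7) = 1 + 7/8 = 15/8
1 + 1/(15/8) = 1 + 8/15 = 23/15
1 + 1/(23/15) = 1 + 15/23 = 38/23
12 + 1/(38/23) = 12 + 23/38 = 479/38

479/38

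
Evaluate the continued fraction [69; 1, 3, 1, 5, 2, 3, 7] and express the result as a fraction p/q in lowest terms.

Start with 7.
3 + 1/(7/1) = 3 + 1/7 = 22/7
2 + 1/(22/7) = 2 + 7/22 = 51/22
5 + 1/(51/22) = 5 + 22/51 = 277/51
1 + 1/(277/51) = 1 + 51/277 = 328/277
3 + 1/(328/277) = 3 + 277/328 = 1261/328
1 + 1/(1261/328) = 1 + 328/1261 = 1589/1261
69 + 1/(1589/1261) = 69 + 1261/1589 = 110902/1589

110902/1589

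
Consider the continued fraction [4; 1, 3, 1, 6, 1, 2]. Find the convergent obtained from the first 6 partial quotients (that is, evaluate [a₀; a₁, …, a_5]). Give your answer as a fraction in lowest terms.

187/39

Compute successive convergents:
a_0 = 4: 4/1
a_1 = 1: 5/1
a_2 = 3: 19/4
a_3 = 1: 24/5
a_4 = 6: 163/34
a_5 = 1: 187/39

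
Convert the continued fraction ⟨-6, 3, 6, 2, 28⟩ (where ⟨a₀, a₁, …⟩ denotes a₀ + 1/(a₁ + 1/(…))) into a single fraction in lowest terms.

a_0 = -6: -6/1
a_1 = 3: -17/3
a_2 = 6: -108/19
a_3 = 2: -233/41
a_4 = 28: -6632/1167

-6632/1167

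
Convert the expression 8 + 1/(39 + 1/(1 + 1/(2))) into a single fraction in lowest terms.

955/119

Start with 2.
1 + 1/(2/1) = 1 + 1/2 = 3/2
39 + 1/(3/2) = 39 + 2/3 = 119/3
8 + 1/(119/3) = 8 + 3/119 = 955/119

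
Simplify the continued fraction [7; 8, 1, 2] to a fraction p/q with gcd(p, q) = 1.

185/26

a_0 = 7: 7/1
a_1 = 8: 57/8
a_2 = 1: 64/9
a_3 = 2: 185/26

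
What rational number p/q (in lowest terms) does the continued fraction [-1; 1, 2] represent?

-1/3

a_0 = -1: -1/1
a_1 = 1: 0/1
a_2 = 2: -1/3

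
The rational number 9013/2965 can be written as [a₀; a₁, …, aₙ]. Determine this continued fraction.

9013 ÷ 2965 → quotient 3, remainder 118
2965 ÷ 118 → quotient 25, remainder 15
118 ÷ 15 → quotient 7, remainder 13
15 ÷ 13 → quotient 1, remainder 2
13 ÷ 2 → quotient 6, remainder 1
2 ÷ 1 → quotient 2, remainder 0

[3; 25, 7, 1, 6, 2]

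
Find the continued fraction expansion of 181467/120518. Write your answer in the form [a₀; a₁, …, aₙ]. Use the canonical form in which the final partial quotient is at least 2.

[1; 1, 1, 43, 6, 38, 6]

181467 ÷ 120518 → quotient 1, remainder 60949
120518 ÷ 60949 → quotient 1, remainder 59569
60949 ÷ 59569 → quotient 1, remainder 1380
59569 ÷ 1380 → quotient 43, remainder 229
1380 ÷ 229 → quotient 6, remainder 6
229 ÷ 6 → quotient 38, remainder 1
6 ÷ 1 → quotient 6, remainder 0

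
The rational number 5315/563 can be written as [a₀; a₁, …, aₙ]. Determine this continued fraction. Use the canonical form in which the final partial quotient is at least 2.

5315 = 9·563 + 248, so a_0 = 9
563 = 2·248 + 67, so a_1 = 2
248 = 3·67 + 47, so a_2 = 3
67 = 1·47 + 20, so a_3 = 1
47 = 2·20 + 7, so a_4 = 2
20 = 2·7 + 6, so a_5 = 2
7 = 1·6 + 1, so a_6 = 1
6 = 6·1 + 0, so a_7 = 6

[9; 2, 3, 1, 2, 2, 1, 6]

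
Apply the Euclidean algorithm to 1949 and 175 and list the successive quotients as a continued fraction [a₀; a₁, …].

Apply division with remainder until the remainder is 0:
1949 = 11·175 + 24, so a_0 = 11
175 = 7·24 + 7, so a_1 = 7
24 = 3·7 + 3, so a_2 = 3
7 = 2·3 + 1, so a_3 = 2
3 = 3·1 + 0, so a_4 = 3

[11; 7, 3, 2, 3]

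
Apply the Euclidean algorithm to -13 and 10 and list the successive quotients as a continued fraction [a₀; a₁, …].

⌊-13/10⌋ = -2, remainder 7
⌊10/7⌋ = 1, remainder 3
⌊7/3⌋ = 2, remainder 1
⌊3/1⌋ = 3, remainder 0

[-2; 1, 2, 3]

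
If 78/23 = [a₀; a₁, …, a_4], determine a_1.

78 ÷ 23 → quotient 3, remainder 9
23 ÷ 9 → quotient 2, remainder 5

2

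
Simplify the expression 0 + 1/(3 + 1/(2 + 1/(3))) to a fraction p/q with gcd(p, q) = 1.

Build up convergents one term at a time:
a_0 = 0: 0/1
a_1 = 3: 1/3
a_2 = 2: 2/7
a_3 = 3: 7/24

7/24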